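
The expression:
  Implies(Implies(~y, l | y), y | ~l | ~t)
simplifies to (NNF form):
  y | ~l | ~t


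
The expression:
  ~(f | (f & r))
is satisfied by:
  {f: False}


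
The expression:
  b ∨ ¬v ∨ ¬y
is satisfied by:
  {b: True, v: False, y: False}
  {v: False, y: False, b: False}
  {b: True, y: True, v: False}
  {y: True, v: False, b: False}
  {b: True, v: True, y: False}
  {v: True, b: False, y: False}
  {b: True, y: True, v: True}


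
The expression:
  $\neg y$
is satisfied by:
  {y: False}


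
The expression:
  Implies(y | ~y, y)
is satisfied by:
  {y: True}


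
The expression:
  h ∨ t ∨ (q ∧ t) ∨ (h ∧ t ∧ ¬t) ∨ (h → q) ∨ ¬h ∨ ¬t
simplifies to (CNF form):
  True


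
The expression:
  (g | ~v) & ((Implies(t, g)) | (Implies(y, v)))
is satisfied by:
  {g: True, v: False, t: False, y: False}
  {y: True, g: True, v: False, t: False}
  {t: True, g: True, v: False, y: False}
  {y: True, t: True, g: True, v: False}
  {g: True, v: True, y: False, t: False}
  {y: True, g: True, v: True, t: False}
  {t: True, g: True, v: True, y: False}
  {y: True, t: True, g: True, v: True}
  {t: False, v: False, g: False, y: False}
  {y: True, t: False, v: False, g: False}
  {t: True, y: False, v: False, g: False}


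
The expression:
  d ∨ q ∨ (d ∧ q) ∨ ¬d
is always true.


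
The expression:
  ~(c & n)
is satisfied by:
  {c: False, n: False}
  {n: True, c: False}
  {c: True, n: False}


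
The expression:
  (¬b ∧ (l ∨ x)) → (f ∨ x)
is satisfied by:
  {x: True, b: True, f: True, l: False}
  {x: True, b: True, l: False, f: False}
  {x: True, f: True, l: False, b: False}
  {x: True, l: False, f: False, b: False}
  {b: True, f: True, l: False, x: False}
  {b: True, l: False, f: False, x: False}
  {f: True, b: False, l: False, x: False}
  {b: False, l: False, f: False, x: False}
  {b: True, x: True, l: True, f: True}
  {b: True, x: True, l: True, f: False}
  {x: True, l: True, f: True, b: False}
  {x: True, l: True, b: False, f: False}
  {f: True, l: True, b: True, x: False}
  {l: True, b: True, x: False, f: False}
  {l: True, f: True, x: False, b: False}


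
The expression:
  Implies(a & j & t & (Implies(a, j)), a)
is always true.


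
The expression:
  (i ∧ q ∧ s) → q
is always true.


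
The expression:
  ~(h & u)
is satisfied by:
  {h: False, u: False}
  {u: True, h: False}
  {h: True, u: False}


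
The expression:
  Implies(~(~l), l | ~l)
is always true.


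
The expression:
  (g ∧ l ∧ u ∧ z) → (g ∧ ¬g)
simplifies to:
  ¬g ∨ ¬l ∨ ¬u ∨ ¬z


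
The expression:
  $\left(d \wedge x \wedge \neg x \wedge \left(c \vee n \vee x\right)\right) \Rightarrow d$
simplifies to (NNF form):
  $\text{True}$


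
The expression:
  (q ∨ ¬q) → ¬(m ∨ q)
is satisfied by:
  {q: False, m: False}


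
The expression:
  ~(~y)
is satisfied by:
  {y: True}


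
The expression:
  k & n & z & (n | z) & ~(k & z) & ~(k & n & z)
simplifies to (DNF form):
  False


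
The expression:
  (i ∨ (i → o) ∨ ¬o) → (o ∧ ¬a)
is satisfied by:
  {o: True, a: False}


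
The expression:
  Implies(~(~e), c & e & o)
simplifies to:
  ~e | (c & o)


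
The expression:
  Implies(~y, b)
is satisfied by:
  {y: True, b: True}
  {y: True, b: False}
  {b: True, y: False}


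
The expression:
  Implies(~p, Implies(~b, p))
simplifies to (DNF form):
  b | p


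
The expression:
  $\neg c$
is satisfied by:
  {c: False}


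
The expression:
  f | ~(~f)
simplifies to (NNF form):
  f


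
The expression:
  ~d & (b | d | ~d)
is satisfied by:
  {d: False}


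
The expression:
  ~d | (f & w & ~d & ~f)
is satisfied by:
  {d: False}


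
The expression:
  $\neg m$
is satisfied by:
  {m: False}


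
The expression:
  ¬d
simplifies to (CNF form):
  ¬d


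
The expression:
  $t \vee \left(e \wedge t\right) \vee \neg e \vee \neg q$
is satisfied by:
  {t: True, e: False, q: False}
  {e: False, q: False, t: False}
  {t: True, q: True, e: False}
  {q: True, e: False, t: False}
  {t: True, e: True, q: False}
  {e: True, t: False, q: False}
  {t: True, q: True, e: True}


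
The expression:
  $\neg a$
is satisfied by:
  {a: False}


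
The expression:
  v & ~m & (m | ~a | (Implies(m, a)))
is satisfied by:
  {v: True, m: False}


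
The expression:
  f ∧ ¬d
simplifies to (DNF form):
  f ∧ ¬d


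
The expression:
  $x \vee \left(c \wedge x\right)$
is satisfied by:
  {x: True}


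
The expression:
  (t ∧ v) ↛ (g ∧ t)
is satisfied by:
  {t: True, v: True, g: False}


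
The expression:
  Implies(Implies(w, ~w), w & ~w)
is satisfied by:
  {w: True}


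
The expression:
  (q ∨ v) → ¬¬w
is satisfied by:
  {w: True, v: False, q: False}
  {q: True, w: True, v: False}
  {w: True, v: True, q: False}
  {q: True, w: True, v: True}
  {q: False, v: False, w: False}


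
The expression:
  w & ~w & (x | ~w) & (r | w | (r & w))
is never true.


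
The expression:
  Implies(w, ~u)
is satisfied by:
  {w: False, u: False}
  {u: True, w: False}
  {w: True, u: False}


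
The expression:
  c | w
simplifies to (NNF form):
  c | w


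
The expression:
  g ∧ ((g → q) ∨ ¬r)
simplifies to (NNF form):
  g ∧ (q ∨ ¬r)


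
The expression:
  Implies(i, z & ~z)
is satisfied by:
  {i: False}


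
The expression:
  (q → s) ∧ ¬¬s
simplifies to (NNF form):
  s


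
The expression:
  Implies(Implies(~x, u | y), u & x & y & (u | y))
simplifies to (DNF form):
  (u & x & y) | (u & x & ~x) | (u & y & ~u) | (x & y & ~y) | (u & ~u & ~x) | (x & ~x & ~y) | (y & ~u & ~y) | (~u & ~x & ~y)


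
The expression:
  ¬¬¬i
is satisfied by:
  {i: False}


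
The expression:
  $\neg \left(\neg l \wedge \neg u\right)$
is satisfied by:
  {l: True, u: True}
  {l: True, u: False}
  {u: True, l: False}


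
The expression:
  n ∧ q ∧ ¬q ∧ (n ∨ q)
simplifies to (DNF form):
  False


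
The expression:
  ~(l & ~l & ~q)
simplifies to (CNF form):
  True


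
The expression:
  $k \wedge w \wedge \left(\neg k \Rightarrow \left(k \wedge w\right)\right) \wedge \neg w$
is never true.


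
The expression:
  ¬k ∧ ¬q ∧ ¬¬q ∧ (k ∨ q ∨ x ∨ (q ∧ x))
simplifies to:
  False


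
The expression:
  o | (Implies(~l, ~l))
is always true.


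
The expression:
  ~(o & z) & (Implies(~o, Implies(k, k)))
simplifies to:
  ~o | ~z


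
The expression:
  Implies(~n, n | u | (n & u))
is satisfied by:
  {n: True, u: True}
  {n: True, u: False}
  {u: True, n: False}


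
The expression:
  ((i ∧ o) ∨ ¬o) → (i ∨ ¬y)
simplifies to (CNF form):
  i ∨ o ∨ ¬y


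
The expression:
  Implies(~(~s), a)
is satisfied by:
  {a: True, s: False}
  {s: False, a: False}
  {s: True, a: True}


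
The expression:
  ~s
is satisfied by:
  {s: False}


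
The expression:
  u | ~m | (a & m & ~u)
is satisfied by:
  {a: True, u: True, m: False}
  {a: True, m: False, u: False}
  {u: True, m: False, a: False}
  {u: False, m: False, a: False}
  {a: True, u: True, m: True}
  {a: True, m: True, u: False}
  {u: True, m: True, a: False}


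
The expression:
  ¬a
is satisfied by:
  {a: False}


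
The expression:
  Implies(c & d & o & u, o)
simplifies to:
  True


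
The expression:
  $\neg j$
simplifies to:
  $\neg j$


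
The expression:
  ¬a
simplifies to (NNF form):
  ¬a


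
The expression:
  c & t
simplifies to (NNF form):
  c & t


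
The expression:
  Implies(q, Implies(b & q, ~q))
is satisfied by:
  {q: False, b: False}
  {b: True, q: False}
  {q: True, b: False}


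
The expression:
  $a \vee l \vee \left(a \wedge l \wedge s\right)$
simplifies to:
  $a \vee l$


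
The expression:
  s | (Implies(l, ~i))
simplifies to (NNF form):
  s | ~i | ~l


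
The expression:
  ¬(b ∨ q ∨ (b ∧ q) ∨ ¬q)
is never true.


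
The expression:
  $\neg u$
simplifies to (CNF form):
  $\neg u$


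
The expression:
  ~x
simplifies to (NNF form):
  ~x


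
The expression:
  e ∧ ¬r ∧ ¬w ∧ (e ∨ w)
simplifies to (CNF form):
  e ∧ ¬r ∧ ¬w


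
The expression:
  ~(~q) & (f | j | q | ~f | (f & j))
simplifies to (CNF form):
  q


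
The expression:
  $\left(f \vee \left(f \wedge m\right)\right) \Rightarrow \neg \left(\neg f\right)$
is always true.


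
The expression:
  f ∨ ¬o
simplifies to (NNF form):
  f ∨ ¬o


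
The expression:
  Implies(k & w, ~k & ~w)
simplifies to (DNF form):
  ~k | ~w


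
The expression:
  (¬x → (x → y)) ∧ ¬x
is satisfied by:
  {x: False}


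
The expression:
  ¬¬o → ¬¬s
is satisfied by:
  {s: True, o: False}
  {o: False, s: False}
  {o: True, s: True}


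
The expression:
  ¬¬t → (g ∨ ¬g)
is always true.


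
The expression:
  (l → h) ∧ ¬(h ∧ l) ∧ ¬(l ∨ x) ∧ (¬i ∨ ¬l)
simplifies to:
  ¬l ∧ ¬x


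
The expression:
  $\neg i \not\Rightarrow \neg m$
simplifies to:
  $m \wedge \neg i$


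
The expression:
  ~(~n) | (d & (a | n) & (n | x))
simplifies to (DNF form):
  n | (a & d & x)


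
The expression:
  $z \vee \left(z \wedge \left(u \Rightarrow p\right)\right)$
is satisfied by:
  {z: True}


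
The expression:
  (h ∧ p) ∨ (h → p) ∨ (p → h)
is always true.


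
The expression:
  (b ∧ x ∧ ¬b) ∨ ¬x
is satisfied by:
  {x: False}


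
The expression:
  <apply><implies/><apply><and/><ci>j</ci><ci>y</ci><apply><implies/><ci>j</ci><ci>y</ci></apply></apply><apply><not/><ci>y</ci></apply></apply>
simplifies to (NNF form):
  <apply><or/><apply><not/><ci>j</ci></apply><apply><not/><ci>y</ci></apply></apply>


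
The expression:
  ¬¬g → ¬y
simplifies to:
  ¬g ∨ ¬y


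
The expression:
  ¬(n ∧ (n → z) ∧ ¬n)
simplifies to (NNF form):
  True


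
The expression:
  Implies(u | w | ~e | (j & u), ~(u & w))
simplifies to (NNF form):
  ~u | ~w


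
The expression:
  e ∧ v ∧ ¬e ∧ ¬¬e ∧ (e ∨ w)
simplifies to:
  False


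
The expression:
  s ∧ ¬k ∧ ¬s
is never true.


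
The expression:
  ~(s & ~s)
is always true.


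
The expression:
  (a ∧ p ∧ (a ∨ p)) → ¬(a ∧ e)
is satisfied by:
  {p: False, e: False, a: False}
  {a: True, p: False, e: False}
  {e: True, p: False, a: False}
  {a: True, e: True, p: False}
  {p: True, a: False, e: False}
  {a: True, p: True, e: False}
  {e: True, p: True, a: False}


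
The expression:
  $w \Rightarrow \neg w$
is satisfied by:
  {w: False}


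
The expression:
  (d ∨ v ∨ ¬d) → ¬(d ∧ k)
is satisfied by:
  {k: False, d: False}
  {d: True, k: False}
  {k: True, d: False}


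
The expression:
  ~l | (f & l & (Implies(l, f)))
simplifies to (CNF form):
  f | ~l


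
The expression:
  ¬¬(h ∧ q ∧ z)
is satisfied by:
  {h: True, z: True, q: True}


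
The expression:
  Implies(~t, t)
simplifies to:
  t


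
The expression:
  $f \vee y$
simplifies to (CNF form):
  $f \vee y$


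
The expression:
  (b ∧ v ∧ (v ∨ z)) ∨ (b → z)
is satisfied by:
  {z: True, v: True, b: False}
  {z: True, v: False, b: False}
  {v: True, z: False, b: False}
  {z: False, v: False, b: False}
  {b: True, z: True, v: True}
  {b: True, z: True, v: False}
  {b: True, v: True, z: False}


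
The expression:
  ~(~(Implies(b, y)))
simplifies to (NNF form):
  y | ~b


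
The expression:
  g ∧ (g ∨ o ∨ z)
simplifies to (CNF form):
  g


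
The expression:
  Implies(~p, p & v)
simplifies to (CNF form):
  p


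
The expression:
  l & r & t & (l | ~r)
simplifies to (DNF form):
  l & r & t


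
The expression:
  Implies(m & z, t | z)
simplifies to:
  True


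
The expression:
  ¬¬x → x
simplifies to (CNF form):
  True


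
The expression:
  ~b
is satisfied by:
  {b: False}


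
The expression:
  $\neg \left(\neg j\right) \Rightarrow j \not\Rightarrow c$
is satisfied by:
  {c: False, j: False}
  {j: True, c: False}
  {c: True, j: False}


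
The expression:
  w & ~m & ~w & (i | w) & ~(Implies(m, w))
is never true.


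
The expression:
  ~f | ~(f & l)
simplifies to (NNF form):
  ~f | ~l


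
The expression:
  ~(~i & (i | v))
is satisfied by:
  {i: True, v: False}
  {v: False, i: False}
  {v: True, i: True}


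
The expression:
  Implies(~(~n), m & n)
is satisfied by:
  {m: True, n: False}
  {n: False, m: False}
  {n: True, m: True}


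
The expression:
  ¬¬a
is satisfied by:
  {a: True}


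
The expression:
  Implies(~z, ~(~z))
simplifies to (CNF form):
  z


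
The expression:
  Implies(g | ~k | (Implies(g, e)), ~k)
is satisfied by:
  {k: False}


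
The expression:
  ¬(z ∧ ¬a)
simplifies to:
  a ∨ ¬z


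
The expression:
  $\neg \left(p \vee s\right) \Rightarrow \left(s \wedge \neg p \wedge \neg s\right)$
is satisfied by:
  {p: True, s: True}
  {p: True, s: False}
  {s: True, p: False}


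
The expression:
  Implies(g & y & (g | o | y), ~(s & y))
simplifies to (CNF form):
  ~g | ~s | ~y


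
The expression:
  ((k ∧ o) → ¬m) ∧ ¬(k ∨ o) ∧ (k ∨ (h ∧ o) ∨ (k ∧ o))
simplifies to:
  False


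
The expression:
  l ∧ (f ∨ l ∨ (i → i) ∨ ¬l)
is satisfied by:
  {l: True}


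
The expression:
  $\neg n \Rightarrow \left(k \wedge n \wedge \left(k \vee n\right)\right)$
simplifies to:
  $n$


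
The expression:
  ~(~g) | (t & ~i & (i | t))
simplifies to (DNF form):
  g | (t & ~i)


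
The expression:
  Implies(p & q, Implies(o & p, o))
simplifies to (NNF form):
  True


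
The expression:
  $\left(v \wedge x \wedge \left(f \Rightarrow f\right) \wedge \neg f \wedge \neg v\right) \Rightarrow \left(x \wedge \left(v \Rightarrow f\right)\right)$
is always true.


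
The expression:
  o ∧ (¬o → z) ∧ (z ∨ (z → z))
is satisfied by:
  {o: True}


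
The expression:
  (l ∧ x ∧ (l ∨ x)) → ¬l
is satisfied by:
  {l: False, x: False}
  {x: True, l: False}
  {l: True, x: False}


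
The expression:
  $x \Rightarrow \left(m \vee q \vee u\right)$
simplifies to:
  $m \vee q \vee u \vee \neg x$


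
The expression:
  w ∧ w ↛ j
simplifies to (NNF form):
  w ∧ ¬j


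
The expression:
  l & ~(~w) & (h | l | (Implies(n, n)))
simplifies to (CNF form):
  l & w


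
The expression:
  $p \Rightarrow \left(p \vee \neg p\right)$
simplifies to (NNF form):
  $\text{True}$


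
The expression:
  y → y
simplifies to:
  True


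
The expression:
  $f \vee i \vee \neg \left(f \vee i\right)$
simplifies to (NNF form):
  $\text{True}$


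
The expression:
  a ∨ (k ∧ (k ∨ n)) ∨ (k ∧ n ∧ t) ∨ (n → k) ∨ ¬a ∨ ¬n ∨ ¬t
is always true.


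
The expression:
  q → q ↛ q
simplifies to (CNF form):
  ¬q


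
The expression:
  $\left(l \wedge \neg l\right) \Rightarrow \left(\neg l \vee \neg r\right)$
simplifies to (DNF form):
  $\text{True}$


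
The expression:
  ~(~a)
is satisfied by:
  {a: True}


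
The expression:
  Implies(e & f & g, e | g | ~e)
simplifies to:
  True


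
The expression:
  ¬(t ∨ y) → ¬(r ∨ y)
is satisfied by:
  {y: True, t: True, r: False}
  {y: True, t: False, r: False}
  {t: True, y: False, r: False}
  {y: False, t: False, r: False}
  {r: True, y: True, t: True}
  {r: True, y: True, t: False}
  {r: True, t: True, y: False}


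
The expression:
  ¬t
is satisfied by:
  {t: False}


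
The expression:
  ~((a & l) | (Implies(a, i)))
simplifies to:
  a & ~i & ~l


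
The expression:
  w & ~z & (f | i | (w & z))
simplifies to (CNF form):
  w & ~z & (f | i)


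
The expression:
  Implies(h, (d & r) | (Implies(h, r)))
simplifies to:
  r | ~h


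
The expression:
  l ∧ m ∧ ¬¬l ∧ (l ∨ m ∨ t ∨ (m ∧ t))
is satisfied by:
  {m: True, l: True}


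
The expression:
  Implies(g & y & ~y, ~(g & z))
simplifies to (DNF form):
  True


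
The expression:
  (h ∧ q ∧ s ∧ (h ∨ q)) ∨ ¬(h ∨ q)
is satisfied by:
  {s: True, h: False, q: False}
  {h: False, q: False, s: False}
  {q: True, s: True, h: True}


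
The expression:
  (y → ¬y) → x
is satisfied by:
  {y: True, x: True}
  {y: True, x: False}
  {x: True, y: False}


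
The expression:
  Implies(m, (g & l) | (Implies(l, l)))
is always true.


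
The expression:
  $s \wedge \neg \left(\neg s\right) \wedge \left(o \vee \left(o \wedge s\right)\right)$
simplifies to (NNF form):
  $o \wedge s$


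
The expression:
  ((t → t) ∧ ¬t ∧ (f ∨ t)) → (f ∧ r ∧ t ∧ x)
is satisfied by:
  {t: True, f: False}
  {f: False, t: False}
  {f: True, t: True}


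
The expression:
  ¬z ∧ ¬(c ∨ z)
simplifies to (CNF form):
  ¬c ∧ ¬z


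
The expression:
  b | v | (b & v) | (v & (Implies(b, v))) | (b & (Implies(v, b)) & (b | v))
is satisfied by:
  {b: True, v: True}
  {b: True, v: False}
  {v: True, b: False}


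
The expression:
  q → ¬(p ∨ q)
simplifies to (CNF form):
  ¬q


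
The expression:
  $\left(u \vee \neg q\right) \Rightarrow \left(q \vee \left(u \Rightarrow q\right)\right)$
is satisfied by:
  {q: True, u: False}
  {u: False, q: False}
  {u: True, q: True}


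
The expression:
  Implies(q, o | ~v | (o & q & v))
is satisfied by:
  {o: True, v: False, q: False}
  {v: False, q: False, o: False}
  {o: True, q: True, v: False}
  {q: True, v: False, o: False}
  {o: True, v: True, q: False}
  {v: True, o: False, q: False}
  {o: True, q: True, v: True}


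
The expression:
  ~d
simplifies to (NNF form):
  ~d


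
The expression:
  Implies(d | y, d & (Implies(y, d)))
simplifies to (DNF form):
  d | ~y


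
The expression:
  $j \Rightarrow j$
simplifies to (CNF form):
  $\text{True}$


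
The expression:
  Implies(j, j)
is always true.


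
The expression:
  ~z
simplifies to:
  ~z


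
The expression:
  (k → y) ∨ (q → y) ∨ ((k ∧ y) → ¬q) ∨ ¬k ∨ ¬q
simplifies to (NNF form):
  True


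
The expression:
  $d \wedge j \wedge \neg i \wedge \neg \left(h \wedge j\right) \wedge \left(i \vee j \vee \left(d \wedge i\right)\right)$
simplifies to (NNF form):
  $d \wedge j \wedge \neg h \wedge \neg i$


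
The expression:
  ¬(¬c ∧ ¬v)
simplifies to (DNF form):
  c ∨ v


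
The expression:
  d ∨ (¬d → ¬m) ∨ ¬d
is always true.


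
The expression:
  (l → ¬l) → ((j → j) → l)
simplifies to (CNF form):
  l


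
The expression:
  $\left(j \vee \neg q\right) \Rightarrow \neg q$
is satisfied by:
  {q: False, j: False}
  {j: True, q: False}
  {q: True, j: False}


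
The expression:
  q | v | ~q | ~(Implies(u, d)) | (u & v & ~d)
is always true.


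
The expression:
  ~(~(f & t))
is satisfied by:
  {t: True, f: True}


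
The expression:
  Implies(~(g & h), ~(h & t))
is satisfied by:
  {g: True, h: False, t: False}
  {h: False, t: False, g: False}
  {g: True, t: True, h: False}
  {t: True, h: False, g: False}
  {g: True, h: True, t: False}
  {h: True, g: False, t: False}
  {g: True, t: True, h: True}


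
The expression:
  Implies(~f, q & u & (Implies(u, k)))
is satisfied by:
  {k: True, f: True, u: True, q: True}
  {k: True, f: True, u: True, q: False}
  {k: True, f: True, q: True, u: False}
  {k: True, f: True, q: False, u: False}
  {f: True, u: True, q: True, k: False}
  {f: True, u: True, q: False, k: False}
  {f: True, u: False, q: True, k: False}
  {f: True, u: False, q: False, k: False}
  {k: True, u: True, q: True, f: False}


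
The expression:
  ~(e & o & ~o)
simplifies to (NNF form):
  True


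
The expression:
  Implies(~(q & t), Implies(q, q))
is always true.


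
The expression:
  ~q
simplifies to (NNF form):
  ~q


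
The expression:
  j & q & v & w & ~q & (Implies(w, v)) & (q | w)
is never true.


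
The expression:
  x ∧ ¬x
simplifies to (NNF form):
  False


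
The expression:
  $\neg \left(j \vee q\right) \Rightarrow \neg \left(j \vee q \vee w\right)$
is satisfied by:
  {j: True, q: True, w: False}
  {j: True, w: False, q: False}
  {q: True, w: False, j: False}
  {q: False, w: False, j: False}
  {j: True, q: True, w: True}
  {j: True, w: True, q: False}
  {q: True, w: True, j: False}


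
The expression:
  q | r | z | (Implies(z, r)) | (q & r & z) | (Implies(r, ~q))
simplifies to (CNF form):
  True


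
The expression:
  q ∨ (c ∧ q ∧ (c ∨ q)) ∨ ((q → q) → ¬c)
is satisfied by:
  {q: True, c: False}
  {c: False, q: False}
  {c: True, q: True}


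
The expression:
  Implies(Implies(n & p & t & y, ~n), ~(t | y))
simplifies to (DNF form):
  (y & ~y) | (~t & ~y) | (n & y & ~y) | (p & y & ~y) | (t & y & ~y) | (n & p & t & y) | (n & ~t & ~y) | (p & ~t & ~y) | (t & ~t & ~y) | (n & p & t & ~t) | (n & p & y & ~y) | (n & t & y & ~y) | (p & t & y & ~y) | (n & p & ~t & ~y) | (n & t & ~t & ~y) | (p & t & ~t & ~y)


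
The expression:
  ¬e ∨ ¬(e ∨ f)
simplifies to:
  ¬e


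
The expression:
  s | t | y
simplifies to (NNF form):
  s | t | y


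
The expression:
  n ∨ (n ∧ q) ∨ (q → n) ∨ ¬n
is always true.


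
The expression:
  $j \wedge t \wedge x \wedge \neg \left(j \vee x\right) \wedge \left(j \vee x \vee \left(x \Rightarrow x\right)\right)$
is never true.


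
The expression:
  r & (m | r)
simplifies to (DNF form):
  r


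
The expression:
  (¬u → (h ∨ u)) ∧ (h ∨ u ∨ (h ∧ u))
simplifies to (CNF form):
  h ∨ u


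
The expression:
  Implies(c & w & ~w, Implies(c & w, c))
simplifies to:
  True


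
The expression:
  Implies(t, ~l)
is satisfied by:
  {l: False, t: False}
  {t: True, l: False}
  {l: True, t: False}


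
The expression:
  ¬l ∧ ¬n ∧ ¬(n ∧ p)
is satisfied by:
  {n: False, l: False}


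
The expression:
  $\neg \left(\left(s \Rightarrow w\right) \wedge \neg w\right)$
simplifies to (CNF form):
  $s \vee w$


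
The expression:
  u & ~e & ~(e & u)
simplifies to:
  u & ~e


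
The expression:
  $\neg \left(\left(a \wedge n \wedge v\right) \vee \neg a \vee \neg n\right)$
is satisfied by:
  {a: True, n: True, v: False}


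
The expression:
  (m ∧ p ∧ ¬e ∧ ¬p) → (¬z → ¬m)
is always true.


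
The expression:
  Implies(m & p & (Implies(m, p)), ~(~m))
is always true.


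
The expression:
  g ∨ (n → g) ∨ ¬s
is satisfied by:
  {g: True, s: False, n: False}
  {s: False, n: False, g: False}
  {n: True, g: True, s: False}
  {n: True, s: False, g: False}
  {g: True, s: True, n: False}
  {s: True, g: False, n: False}
  {n: True, s: True, g: True}


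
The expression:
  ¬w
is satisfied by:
  {w: False}


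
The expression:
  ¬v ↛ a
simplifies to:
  a ∨ ¬v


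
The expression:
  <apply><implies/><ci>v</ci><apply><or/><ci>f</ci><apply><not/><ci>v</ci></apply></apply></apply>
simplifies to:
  <apply><or/><ci>f</ci><apply><not/><ci>v</ci></apply></apply>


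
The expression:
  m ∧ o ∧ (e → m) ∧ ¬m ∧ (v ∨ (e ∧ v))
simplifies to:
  False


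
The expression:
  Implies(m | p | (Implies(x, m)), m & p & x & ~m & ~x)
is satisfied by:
  {x: True, p: False, m: False}


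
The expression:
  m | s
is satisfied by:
  {m: True, s: True}
  {m: True, s: False}
  {s: True, m: False}


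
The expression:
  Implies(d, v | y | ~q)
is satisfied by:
  {y: True, v: True, d: False, q: False}
  {y: True, v: False, d: False, q: False}
  {v: True, y: False, d: False, q: False}
  {y: False, v: False, d: False, q: False}
  {q: True, y: True, v: True, d: False}
  {q: True, y: True, v: False, d: False}
  {q: True, v: True, y: False, d: False}
  {q: True, v: False, y: False, d: False}
  {y: True, d: True, v: True, q: False}
  {y: True, d: True, v: False, q: False}
  {d: True, v: True, y: False, q: False}
  {d: True, y: False, v: False, q: False}
  {q: True, d: True, y: True, v: True}
  {q: True, d: True, y: True, v: False}
  {q: True, d: True, v: True, y: False}


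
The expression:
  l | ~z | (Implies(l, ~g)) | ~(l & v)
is always true.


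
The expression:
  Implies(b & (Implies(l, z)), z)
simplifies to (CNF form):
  l | z | ~b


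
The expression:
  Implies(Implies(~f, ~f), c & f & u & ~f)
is never true.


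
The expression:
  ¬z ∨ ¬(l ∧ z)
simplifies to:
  ¬l ∨ ¬z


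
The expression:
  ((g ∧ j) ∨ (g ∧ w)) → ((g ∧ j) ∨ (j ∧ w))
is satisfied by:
  {j: True, g: False, w: False}
  {j: False, g: False, w: False}
  {w: True, j: True, g: False}
  {w: True, j: False, g: False}
  {g: True, j: True, w: False}
  {g: True, j: False, w: False}
  {g: True, w: True, j: True}


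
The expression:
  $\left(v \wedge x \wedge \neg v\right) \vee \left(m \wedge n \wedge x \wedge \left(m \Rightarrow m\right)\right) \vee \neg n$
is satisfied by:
  {m: True, x: True, n: False}
  {m: True, x: False, n: False}
  {x: True, m: False, n: False}
  {m: False, x: False, n: False}
  {n: True, m: True, x: True}


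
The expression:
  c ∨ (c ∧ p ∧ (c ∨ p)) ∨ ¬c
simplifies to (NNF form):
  True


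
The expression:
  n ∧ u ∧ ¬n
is never true.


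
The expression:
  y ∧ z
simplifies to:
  y ∧ z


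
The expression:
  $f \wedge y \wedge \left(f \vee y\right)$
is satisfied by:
  {f: True, y: True}


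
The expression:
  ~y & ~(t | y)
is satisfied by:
  {y: False, t: False}


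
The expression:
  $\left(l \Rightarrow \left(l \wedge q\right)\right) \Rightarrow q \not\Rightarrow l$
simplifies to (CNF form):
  $\left(l \vee q\right) \wedge \left(l \vee \neg l\right) \wedge \left(q \vee \neg q\right) \wedge \left(\neg l \vee \neg q\right)$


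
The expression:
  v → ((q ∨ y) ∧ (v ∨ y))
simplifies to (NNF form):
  q ∨ y ∨ ¬v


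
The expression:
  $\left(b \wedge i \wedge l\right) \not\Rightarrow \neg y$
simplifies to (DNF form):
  $b \wedge i \wedge l \wedge y$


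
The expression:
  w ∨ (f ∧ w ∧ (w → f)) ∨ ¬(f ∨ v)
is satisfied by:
  {w: True, f: False, v: False}
  {v: True, w: True, f: False}
  {w: True, f: True, v: False}
  {v: True, w: True, f: True}
  {v: False, f: False, w: False}


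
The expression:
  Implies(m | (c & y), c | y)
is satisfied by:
  {y: True, c: True, m: False}
  {y: True, m: False, c: False}
  {c: True, m: False, y: False}
  {c: False, m: False, y: False}
  {y: True, c: True, m: True}
  {y: True, m: True, c: False}
  {c: True, m: True, y: False}


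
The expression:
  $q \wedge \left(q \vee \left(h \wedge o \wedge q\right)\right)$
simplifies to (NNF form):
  $q$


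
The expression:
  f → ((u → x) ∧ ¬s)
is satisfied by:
  {x: True, u: False, s: False, f: False}
  {x: False, u: False, s: False, f: False}
  {x: True, u: True, s: False, f: False}
  {u: True, x: False, s: False, f: False}
  {s: True, x: True, u: False, f: False}
  {s: True, x: False, u: False, f: False}
  {x: True, s: True, u: True, f: False}
  {s: True, u: True, x: False, f: False}
  {f: True, x: True, u: False, s: False}
  {f: True, x: False, u: False, s: False}
  {f: True, x: True, u: True, s: False}


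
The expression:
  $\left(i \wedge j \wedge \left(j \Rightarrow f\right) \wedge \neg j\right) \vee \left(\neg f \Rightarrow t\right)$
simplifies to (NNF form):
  $f \vee t$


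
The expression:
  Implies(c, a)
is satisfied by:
  {a: True, c: False}
  {c: False, a: False}
  {c: True, a: True}


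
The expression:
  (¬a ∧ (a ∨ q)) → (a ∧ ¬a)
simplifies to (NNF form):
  a ∨ ¬q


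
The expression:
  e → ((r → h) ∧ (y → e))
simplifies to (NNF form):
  h ∨ ¬e ∨ ¬r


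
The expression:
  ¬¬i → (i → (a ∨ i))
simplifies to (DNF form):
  True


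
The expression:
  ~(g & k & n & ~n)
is always true.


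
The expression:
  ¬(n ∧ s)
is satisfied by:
  {s: False, n: False}
  {n: True, s: False}
  {s: True, n: False}


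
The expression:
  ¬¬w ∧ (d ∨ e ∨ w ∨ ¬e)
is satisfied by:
  {w: True}


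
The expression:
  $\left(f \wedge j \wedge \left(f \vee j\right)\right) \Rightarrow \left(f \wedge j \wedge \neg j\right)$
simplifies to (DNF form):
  $\neg f \vee \neg j$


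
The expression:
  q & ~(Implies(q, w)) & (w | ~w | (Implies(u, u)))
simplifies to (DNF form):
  q & ~w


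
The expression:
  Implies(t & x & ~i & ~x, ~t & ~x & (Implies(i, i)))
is always true.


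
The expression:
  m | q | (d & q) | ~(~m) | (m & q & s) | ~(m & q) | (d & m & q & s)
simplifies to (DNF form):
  True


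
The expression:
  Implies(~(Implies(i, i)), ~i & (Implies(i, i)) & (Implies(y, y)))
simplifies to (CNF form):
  True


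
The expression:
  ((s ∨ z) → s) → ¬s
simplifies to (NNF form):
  ¬s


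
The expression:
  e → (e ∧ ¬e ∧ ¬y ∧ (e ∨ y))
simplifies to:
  ¬e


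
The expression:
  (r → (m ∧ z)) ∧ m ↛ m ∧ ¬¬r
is never true.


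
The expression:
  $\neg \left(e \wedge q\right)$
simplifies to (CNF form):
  $\neg e \vee \neg q$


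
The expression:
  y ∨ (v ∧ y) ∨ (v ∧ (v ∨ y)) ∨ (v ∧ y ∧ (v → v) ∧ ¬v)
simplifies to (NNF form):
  v ∨ y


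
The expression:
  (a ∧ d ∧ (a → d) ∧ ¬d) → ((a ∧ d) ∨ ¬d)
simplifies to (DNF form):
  True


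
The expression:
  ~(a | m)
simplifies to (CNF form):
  ~a & ~m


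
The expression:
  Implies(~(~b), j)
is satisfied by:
  {j: True, b: False}
  {b: False, j: False}
  {b: True, j: True}


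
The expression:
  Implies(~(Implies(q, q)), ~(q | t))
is always true.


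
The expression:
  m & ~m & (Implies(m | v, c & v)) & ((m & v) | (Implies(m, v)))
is never true.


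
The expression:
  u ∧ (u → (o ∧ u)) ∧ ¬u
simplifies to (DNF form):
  False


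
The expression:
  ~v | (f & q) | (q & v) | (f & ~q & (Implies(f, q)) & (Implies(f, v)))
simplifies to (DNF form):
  q | ~v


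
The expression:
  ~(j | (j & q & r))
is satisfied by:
  {j: False}


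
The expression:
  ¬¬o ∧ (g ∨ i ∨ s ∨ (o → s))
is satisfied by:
  {i: True, g: True, s: True, o: True}
  {i: True, g: True, o: True, s: False}
  {i: True, s: True, o: True, g: False}
  {i: True, o: True, s: False, g: False}
  {g: True, o: True, s: True, i: False}
  {g: True, o: True, s: False, i: False}
  {o: True, s: True, g: False, i: False}


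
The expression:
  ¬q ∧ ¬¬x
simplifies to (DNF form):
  x ∧ ¬q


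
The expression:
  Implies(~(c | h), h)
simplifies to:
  c | h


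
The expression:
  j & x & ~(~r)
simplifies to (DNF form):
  j & r & x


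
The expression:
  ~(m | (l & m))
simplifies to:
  ~m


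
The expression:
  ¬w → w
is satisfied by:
  {w: True}


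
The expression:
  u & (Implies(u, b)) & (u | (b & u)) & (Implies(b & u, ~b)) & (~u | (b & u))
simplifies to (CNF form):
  False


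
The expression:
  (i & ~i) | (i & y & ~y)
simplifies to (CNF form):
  False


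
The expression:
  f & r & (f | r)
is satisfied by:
  {r: True, f: True}


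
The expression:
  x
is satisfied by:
  {x: True}


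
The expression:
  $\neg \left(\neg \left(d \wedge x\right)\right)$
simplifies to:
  $d \wedge x$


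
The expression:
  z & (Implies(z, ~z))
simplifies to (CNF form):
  False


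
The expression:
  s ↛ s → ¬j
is always true.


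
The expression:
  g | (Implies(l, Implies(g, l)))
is always true.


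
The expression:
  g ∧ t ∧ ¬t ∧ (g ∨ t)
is never true.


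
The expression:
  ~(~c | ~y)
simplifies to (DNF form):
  c & y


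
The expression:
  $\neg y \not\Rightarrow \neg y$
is never true.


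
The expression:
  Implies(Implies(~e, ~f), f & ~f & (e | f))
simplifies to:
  f & ~e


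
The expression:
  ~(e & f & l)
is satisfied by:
  {l: False, e: False, f: False}
  {f: True, l: False, e: False}
  {e: True, l: False, f: False}
  {f: True, e: True, l: False}
  {l: True, f: False, e: False}
  {f: True, l: True, e: False}
  {e: True, l: True, f: False}


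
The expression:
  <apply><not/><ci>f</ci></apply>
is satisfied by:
  {f: False}


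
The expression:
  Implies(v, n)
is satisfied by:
  {n: True, v: False}
  {v: False, n: False}
  {v: True, n: True}


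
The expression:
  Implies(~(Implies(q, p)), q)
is always true.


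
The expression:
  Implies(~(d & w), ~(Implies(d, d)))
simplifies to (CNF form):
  d & w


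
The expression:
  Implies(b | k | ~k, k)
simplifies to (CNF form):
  k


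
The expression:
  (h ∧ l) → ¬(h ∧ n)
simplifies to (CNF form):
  ¬h ∨ ¬l ∨ ¬n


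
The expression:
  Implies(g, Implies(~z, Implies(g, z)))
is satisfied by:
  {z: True, g: False}
  {g: False, z: False}
  {g: True, z: True}


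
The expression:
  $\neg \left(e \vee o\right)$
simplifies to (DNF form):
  $\neg e \wedge \neg o$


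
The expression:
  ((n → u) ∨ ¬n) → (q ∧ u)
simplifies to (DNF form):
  (n ∧ ¬u) ∨ (q ∧ u)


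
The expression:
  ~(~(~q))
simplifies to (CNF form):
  ~q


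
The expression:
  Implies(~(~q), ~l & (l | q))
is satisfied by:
  {l: False, q: False}
  {q: True, l: False}
  {l: True, q: False}


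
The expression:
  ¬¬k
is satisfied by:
  {k: True}


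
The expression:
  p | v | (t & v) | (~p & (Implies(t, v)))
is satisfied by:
  {v: True, p: True, t: False}
  {v: True, p: False, t: False}
  {p: True, v: False, t: False}
  {v: False, p: False, t: False}
  {v: True, t: True, p: True}
  {v: True, t: True, p: False}
  {t: True, p: True, v: False}


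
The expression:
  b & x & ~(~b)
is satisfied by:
  {b: True, x: True}


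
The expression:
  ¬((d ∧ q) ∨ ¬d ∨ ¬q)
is never true.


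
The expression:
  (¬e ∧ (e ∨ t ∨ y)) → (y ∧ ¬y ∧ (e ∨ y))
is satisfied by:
  {e: True, t: False, y: False}
  {y: True, e: True, t: False}
  {e: True, t: True, y: False}
  {y: True, e: True, t: True}
  {y: False, t: False, e: False}


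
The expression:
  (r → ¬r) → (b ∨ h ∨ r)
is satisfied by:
  {r: True, b: True, h: True}
  {r: True, b: True, h: False}
  {r: True, h: True, b: False}
  {r: True, h: False, b: False}
  {b: True, h: True, r: False}
  {b: True, h: False, r: False}
  {h: True, b: False, r: False}


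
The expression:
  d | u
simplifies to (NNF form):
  d | u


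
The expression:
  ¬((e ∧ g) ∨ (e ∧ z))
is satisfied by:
  {g: False, e: False, z: False}
  {z: True, g: False, e: False}
  {g: True, z: False, e: False}
  {z: True, g: True, e: False}
  {e: True, z: False, g: False}


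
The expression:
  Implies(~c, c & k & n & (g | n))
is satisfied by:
  {c: True}


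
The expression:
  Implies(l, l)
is always true.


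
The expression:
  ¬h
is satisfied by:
  {h: False}


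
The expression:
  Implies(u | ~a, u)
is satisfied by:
  {a: True, u: True}
  {a: True, u: False}
  {u: True, a: False}


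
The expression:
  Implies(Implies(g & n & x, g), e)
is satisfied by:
  {e: True}


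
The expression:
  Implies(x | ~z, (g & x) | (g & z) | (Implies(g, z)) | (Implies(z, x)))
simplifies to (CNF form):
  True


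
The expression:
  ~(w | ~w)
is never true.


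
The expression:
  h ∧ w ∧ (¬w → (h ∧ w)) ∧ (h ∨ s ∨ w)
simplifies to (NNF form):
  h ∧ w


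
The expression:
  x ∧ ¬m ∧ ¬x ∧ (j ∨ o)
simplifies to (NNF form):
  False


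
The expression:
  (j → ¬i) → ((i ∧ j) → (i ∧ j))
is always true.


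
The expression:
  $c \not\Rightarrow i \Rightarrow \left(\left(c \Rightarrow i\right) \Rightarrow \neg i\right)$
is always true.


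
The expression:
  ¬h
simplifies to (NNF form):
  ¬h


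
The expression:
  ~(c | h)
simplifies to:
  ~c & ~h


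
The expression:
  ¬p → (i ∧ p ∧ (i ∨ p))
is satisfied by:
  {p: True}


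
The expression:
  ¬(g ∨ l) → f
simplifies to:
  f ∨ g ∨ l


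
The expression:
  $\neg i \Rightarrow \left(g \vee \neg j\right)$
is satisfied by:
  {i: True, g: True, j: False}
  {i: True, g: False, j: False}
  {g: True, i: False, j: False}
  {i: False, g: False, j: False}
  {i: True, j: True, g: True}
  {i: True, j: True, g: False}
  {j: True, g: True, i: False}


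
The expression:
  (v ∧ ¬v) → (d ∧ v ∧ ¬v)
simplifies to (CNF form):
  True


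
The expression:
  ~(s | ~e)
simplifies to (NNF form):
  e & ~s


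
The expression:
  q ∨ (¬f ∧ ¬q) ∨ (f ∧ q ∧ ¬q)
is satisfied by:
  {q: True, f: False}
  {f: False, q: False}
  {f: True, q: True}


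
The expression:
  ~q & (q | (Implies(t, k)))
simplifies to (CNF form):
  ~q & (k | ~t)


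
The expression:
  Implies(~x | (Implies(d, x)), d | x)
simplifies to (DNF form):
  d | x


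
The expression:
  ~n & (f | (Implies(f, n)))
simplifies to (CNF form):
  ~n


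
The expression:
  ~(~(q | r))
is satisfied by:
  {r: True, q: True}
  {r: True, q: False}
  {q: True, r: False}


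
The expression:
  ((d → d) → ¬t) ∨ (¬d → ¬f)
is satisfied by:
  {d: True, t: False, f: False}
  {t: False, f: False, d: False}
  {f: True, d: True, t: False}
  {f: True, t: False, d: False}
  {d: True, t: True, f: False}
  {t: True, d: False, f: False}
  {f: True, t: True, d: True}


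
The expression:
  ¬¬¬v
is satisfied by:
  {v: False}


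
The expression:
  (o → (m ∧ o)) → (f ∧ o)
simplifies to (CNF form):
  o ∧ (f ∨ ¬m)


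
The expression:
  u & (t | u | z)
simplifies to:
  u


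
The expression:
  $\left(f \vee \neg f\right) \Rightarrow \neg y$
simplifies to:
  $\neg y$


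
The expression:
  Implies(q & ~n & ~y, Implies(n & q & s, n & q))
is always true.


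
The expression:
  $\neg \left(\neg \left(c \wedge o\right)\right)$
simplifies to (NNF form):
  $c \wedge o$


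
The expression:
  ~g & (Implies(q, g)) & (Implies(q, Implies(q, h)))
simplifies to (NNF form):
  ~g & ~q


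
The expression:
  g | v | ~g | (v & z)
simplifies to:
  True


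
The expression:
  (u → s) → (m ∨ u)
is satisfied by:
  {m: True, u: True}
  {m: True, u: False}
  {u: True, m: False}


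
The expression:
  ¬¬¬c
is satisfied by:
  {c: False}


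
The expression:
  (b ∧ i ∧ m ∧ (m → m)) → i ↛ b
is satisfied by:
  {m: False, b: False, i: False}
  {i: True, m: False, b: False}
  {b: True, m: False, i: False}
  {i: True, b: True, m: False}
  {m: True, i: False, b: False}
  {i: True, m: True, b: False}
  {b: True, m: True, i: False}


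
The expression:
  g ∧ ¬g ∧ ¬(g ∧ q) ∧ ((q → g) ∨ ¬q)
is never true.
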